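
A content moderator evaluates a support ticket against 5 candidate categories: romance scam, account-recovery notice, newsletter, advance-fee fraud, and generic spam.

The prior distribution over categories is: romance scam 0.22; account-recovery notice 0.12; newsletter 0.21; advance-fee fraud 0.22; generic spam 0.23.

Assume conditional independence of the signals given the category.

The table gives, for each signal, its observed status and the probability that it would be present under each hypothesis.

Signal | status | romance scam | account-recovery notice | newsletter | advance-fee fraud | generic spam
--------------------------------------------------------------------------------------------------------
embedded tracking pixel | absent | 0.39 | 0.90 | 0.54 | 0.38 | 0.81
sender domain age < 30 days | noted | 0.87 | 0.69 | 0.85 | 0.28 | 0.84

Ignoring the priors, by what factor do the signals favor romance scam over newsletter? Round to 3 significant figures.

Take the product of per-signal likelihoods under each hypothesis (using 1 − P(present | H) for each absent signal), then divide.
  romance scam: (1 − 0.39) × 0.87 = 0.5307
  newsletter: (1 − 0.54) × 0.85 = 0.391
Bayes factor = 0.5307 / 0.391 ≈ 1.36

1.36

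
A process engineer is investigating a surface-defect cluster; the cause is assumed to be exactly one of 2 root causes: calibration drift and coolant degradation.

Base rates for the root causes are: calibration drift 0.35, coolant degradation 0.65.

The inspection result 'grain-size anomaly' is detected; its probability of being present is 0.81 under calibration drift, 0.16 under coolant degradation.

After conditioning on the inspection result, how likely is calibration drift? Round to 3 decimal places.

0.732

Multiply each prior by the likelihood of the inspection result:
  calibration drift: 0.35 × 0.81 = 0.2835
  coolant degradation: 0.65 × 0.16 = 0.104
Marginal likelihood of the evidence = 0.3875.
P(calibration drift | evidence) = 0.2835 / 0.3875 ≈ 0.732.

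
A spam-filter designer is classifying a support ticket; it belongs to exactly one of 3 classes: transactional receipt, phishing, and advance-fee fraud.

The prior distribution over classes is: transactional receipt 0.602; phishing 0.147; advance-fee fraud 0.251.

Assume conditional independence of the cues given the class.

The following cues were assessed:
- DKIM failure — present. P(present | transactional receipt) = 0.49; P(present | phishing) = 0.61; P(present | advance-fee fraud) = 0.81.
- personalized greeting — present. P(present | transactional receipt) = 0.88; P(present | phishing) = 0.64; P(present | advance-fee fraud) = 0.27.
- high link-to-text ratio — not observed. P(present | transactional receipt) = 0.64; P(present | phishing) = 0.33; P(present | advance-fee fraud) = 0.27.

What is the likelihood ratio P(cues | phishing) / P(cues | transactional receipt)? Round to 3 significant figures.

1.69

Joint likelihood of the cue pattern under each hypothesis (using 1 − P(present | H) for each absent cue):
  phishing: 0.61 × 0.64 × (1 − 0.33) = 0.26157
  transactional receipt: 0.49 × 0.88 × (1 − 0.64) = 0.15523
Bayes factor = 0.26157 / 0.15523 ≈ 1.69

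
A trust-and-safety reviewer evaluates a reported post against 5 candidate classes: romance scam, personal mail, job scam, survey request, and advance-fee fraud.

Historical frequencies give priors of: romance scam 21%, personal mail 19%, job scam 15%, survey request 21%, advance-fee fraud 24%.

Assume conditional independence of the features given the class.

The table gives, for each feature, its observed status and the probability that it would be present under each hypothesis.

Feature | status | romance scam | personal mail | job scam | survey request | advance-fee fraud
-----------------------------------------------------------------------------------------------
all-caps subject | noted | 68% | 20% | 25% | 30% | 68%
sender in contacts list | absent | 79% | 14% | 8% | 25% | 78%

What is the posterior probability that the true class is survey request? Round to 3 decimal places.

By Bayes' rule with conditional independence, the unnormalized weight for each hypothesis is prior × ∏ likelihoods (using 1 − P(present | H) for each absent feature):
  romance scam: 0.21 × 0.68 × (1 − 0.79) = 0.029988
  personal mail: 0.19 × 0.20 × (1 − 0.14) = 0.03268
  job scam: 0.15 × 0.25 × (1 − 0.08) = 0.0345
  survey request: 0.21 × 0.30 × (1 − 0.25) = 0.04725
  advance-fee fraud: 0.24 × 0.68 × (1 − 0.78) = 0.035904
Normalizing constant Z = 0.029988 + 0.03268 + 0.0345 + 0.04725 + 0.035904 = 0.18032.
P(survey request | evidence) = 0.04725 / 0.18032 ≈ 0.262.

0.262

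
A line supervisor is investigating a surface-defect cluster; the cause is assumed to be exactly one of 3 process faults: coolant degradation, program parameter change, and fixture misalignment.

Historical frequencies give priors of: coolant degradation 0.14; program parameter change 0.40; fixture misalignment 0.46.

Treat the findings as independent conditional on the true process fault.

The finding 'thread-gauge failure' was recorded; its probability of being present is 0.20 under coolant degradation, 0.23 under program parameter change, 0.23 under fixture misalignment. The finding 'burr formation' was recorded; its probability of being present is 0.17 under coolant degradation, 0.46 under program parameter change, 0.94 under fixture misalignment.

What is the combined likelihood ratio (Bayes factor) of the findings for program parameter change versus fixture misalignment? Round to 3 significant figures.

0.489

Joint likelihood of the evidence pattern under each hypothesis:
  program parameter change: 0.23 × 0.46 = 0.1058
  fixture misalignment: 0.23 × 0.94 = 0.2162
Bayes factor = 0.1058 / 0.2162 ≈ 0.489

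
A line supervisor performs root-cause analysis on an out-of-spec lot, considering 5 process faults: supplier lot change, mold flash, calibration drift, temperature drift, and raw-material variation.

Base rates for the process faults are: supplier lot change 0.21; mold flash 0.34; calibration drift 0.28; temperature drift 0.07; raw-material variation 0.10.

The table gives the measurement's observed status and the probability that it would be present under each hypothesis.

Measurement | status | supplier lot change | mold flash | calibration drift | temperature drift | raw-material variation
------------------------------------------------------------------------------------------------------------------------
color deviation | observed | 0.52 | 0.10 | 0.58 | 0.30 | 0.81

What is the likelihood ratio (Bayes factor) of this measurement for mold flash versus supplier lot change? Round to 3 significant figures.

Likelihood of this measurement under each hypothesis:
  mold flash: 0.1
  supplier lot change: 0.52
Bayes factor = 0.1 / 0.52 ≈ 0.192

0.192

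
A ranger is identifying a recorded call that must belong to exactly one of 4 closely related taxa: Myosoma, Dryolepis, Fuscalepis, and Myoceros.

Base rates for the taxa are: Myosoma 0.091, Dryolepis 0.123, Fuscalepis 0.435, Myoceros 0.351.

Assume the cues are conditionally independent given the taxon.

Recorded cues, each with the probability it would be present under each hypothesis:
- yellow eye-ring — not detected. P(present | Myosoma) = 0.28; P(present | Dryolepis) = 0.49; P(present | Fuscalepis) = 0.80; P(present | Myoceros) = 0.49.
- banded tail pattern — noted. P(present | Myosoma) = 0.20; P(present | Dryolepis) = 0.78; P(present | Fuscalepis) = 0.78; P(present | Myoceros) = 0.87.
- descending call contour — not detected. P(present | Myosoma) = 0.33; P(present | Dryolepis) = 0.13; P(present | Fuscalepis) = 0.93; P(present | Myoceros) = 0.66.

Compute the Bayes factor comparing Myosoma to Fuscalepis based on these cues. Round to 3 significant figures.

8.84

Take the product of per-cue likelihoods under each hypothesis (using 1 − P(present | H) for each absent cue), then divide.
  Myosoma: (1 − 0.28) × 0.20 × (1 − 0.33) = 0.09648
  Fuscalepis: (1 − 0.80) × 0.78 × (1 − 0.93) = 0.01092
Bayes factor = 0.09648 / 0.01092 ≈ 8.84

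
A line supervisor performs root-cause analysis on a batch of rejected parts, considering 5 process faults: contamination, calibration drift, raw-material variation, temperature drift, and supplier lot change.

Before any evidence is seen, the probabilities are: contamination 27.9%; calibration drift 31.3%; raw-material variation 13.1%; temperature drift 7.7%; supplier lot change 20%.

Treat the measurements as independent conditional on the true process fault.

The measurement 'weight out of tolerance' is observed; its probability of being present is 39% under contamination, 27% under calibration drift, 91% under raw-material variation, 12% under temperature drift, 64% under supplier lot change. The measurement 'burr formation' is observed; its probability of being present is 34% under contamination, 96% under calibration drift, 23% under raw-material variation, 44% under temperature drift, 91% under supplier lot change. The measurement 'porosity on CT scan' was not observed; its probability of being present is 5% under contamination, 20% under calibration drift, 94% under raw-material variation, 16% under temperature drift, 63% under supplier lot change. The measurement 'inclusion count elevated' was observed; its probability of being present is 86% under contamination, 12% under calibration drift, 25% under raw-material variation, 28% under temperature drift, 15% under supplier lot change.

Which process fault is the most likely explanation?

contamination

Multiply each prior by the joint likelihood of the measurement pattern (using 1 − P(present | H) for each absent measurement):
  contamination: 0.279 × 0.39 × 0.34 × (1 − 0.05) × 0.86 = 0.030225
  calibration drift: 0.313 × 0.27 × 0.96 × (1 − 0.20) × 0.12 = 0.0077884
  raw-material variation: 0.131 × 0.91 × 0.23 × (1 − 0.94) × 0.25 = 0.00041127
  temperature drift: 0.077 × 0.12 × 0.44 × (1 − 0.16) × 0.28 = 0.00095623
  supplier lot change: 0.200 × 0.64 × 0.91 × (1 − 0.63) × 0.15 = 0.0064646
Normalizing constant Z = 0.030225 + 0.0077884 + 0.00041127 + 0.00095623 + 0.0064646 = 0.045846.
P(contamination | evidence) ≈ 0.030225 / 0.045846 ≈ 0.659
P(calibration drift | evidence) ≈ 0.0077884 / 0.045846 ≈ 0.170
P(raw-material variation | evidence) ≈ 0.00041127 / 0.045846 ≈ 0.009
P(temperature drift | evidence) ≈ 0.00095623 / 0.045846 ≈ 0.021
P(supplier lot change | evidence) ≈ 0.0064646 / 0.045846 ≈ 0.141
The largest is 0.659, so contamination is most probable.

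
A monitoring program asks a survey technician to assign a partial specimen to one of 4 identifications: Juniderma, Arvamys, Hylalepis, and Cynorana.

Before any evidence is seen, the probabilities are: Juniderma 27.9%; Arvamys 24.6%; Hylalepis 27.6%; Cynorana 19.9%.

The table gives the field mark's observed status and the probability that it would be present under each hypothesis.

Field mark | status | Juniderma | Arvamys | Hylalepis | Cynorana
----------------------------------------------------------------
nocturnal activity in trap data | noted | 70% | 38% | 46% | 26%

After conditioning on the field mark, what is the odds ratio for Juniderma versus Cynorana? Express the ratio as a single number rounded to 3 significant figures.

3.77

Unnormalized posterior weight (prior times the field mark likelihood) for each of the two hypotheses:
  Juniderma: 0.279 × 0.70 = 0.1953
  Cynorana: 0.199 × 0.26 = 0.05174
Odds(Juniderma : Cynorana) = 0.1953 / 0.05174 ≈ 3.77.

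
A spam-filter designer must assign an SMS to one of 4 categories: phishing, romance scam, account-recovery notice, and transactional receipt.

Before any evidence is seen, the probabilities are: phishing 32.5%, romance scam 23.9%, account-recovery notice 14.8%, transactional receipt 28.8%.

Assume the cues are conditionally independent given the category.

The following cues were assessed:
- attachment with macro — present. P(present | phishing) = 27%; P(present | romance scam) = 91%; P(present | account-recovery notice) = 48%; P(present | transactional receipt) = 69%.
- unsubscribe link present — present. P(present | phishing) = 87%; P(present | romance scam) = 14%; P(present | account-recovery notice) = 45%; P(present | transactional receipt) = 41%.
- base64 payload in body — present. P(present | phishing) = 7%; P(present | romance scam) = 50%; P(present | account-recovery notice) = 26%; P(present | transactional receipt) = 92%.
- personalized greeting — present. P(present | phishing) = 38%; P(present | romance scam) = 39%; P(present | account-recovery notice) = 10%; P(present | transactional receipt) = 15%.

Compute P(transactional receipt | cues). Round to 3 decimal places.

0.561

For each hypothesis, the unnormalized posterior weight is prior × product of the cue likelihoods:
  phishing: 0.325 × 0.27 × 0.87 × 0.07 × 0.38 = 0.0020307
  romance scam: 0.239 × 0.91 × 0.14 × 0.50 × 0.39 = 0.0059375
  account-recovery notice: 0.148 × 0.48 × 0.45 × 0.26 × 0.10 = 0.00083117
  transactional receipt: 0.288 × 0.69 × 0.41 × 0.92 × 0.15 = 0.011244
Normalizing constant Z = 0.0020307 + 0.0059375 + 0.00083117 + 0.011244 = 0.020043.
P(transactional receipt | evidence) = 0.011244 / 0.020043 ≈ 0.561.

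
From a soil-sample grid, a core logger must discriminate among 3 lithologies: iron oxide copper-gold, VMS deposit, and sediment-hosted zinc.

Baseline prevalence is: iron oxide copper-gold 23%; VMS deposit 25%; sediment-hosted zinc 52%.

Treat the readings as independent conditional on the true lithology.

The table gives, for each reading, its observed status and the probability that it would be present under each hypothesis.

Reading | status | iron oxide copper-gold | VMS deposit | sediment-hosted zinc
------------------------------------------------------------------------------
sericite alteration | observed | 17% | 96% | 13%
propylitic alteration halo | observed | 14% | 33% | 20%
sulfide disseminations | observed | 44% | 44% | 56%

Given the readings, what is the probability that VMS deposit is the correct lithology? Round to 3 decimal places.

For each hypothesis, the unnormalized posterior weight is prior × product of the reading likelihoods:
  iron oxide copper-gold: 0.23 × 0.17 × 0.14 × 0.44 = 0.0024086
  VMS deposit: 0.25 × 0.96 × 0.33 × 0.44 = 0.034848
  sediment-hosted zinc: 0.52 × 0.13 × 0.20 × 0.56 = 0.0075712
The unnormalized weights sum to 0.044828.
P(VMS deposit | evidence) = 0.034848 / 0.044828 ≈ 0.777.

0.777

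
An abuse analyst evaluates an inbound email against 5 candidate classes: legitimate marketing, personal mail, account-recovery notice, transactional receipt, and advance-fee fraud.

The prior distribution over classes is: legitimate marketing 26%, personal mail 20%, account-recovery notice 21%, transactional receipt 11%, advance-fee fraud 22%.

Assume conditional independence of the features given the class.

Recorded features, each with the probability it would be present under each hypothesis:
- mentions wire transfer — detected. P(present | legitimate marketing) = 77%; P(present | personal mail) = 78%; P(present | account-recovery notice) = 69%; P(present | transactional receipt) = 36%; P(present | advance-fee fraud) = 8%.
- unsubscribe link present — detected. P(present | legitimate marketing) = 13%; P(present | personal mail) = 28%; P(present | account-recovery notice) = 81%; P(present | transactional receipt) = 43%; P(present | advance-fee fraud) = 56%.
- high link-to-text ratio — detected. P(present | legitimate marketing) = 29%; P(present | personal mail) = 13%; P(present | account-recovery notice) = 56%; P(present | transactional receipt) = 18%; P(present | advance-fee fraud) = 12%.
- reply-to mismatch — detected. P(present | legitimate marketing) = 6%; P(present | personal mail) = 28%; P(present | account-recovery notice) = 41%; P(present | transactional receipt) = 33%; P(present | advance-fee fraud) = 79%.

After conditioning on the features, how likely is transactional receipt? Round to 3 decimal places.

Multiply each prior by the joint likelihood of the feature pattern:
  legitimate marketing: 0.26 × 0.77 × 0.13 × 0.29 × 0.06 = 0.00045285
  personal mail: 0.20 × 0.78 × 0.28 × 0.13 × 0.28 = 0.00159
  account-recovery notice: 0.21 × 0.69 × 0.81 × 0.56 × 0.41 = 0.026948
  transactional receipt: 0.11 × 0.36 × 0.43 × 0.18 × 0.33 = 0.0010115
  advance-fee fraud: 0.22 × 0.08 × 0.56 × 0.12 × 0.79 = 0.00093435
Normalizing constant Z = 0.00045285 + 0.00159 + 0.026948 + 0.0010115 + 0.00093435 = 0.030937.
P(transactional receipt | evidence) = 0.0010115 / 0.030937 ≈ 0.033.

0.033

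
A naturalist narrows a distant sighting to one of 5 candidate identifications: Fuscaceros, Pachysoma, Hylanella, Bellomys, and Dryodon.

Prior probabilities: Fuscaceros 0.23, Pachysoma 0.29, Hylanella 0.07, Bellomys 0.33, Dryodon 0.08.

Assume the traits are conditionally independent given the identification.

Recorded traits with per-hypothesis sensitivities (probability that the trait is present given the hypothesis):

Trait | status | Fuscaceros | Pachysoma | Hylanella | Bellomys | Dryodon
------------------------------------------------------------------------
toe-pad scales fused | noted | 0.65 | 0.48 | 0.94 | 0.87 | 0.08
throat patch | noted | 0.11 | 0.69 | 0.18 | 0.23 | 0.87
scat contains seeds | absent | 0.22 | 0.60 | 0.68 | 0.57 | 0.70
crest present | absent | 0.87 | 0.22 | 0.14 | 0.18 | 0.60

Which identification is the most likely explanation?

Pachysoma

By Bayes' rule with conditional independence, the unnormalized weight for each hypothesis is prior × ∏ likelihoods (using 1 − P(present | H) for each absent trait):
  Fuscaceros: 0.23 × 0.65 × 0.11 × (1 − 0.22) × (1 − 0.87) = 0.0016675
  Pachysoma: 0.29 × 0.48 × 0.69 × (1 − 0.60) × (1 − 0.22) = 0.029967
  Hylanella: 0.07 × 0.94 × 0.18 × (1 − 0.68) × (1 − 0.14) = 0.0032595
  Bellomys: 0.33 × 0.87 × 0.23 × (1 − 0.57) × (1 − 0.18) = 0.023283
  Dryodon: 0.08 × 0.08 × 0.87 × (1 − 0.70) × (1 − 0.60) = 0.00066816
Normalizing constant Z = 0.0016675 + 0.029967 + 0.0032595 + 0.023283 + 0.00066816 = 0.058845.
P(Fuscaceros | evidence) ≈ 0.0016675 / 0.058845 ≈ 0.028
P(Pachysoma | evidence) ≈ 0.029967 / 0.058845 ≈ 0.509
P(Hylanella | evidence) ≈ 0.0032595 / 0.058845 ≈ 0.055
P(Bellomys | evidence) ≈ 0.023283 / 0.058845 ≈ 0.396
P(Dryodon | evidence) ≈ 0.00066816 / 0.058845 ≈ 0.011
The largest is 0.509, so Pachysoma is most probable.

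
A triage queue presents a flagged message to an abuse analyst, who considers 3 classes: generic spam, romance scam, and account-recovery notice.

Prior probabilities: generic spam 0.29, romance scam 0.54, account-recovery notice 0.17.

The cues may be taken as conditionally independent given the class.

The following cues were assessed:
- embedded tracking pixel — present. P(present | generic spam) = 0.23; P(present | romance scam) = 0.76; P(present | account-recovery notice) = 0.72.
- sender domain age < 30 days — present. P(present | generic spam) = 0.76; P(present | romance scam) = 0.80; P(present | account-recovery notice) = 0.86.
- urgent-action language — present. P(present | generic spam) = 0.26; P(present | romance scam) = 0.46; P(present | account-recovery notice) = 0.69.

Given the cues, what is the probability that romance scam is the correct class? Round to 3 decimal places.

Multiply each prior by the joint likelihood of the cue pattern:
  generic spam: 0.29 × 0.23 × 0.76 × 0.26 = 0.01318
  romance scam: 0.54 × 0.76 × 0.80 × 0.46 = 0.15103
  account-recovery notice: 0.17 × 0.72 × 0.86 × 0.69 = 0.072632
The unnormalized weights sum to 0.23684.
P(romance scam | evidence) = 0.15103 / 0.23684 ≈ 0.638.

0.638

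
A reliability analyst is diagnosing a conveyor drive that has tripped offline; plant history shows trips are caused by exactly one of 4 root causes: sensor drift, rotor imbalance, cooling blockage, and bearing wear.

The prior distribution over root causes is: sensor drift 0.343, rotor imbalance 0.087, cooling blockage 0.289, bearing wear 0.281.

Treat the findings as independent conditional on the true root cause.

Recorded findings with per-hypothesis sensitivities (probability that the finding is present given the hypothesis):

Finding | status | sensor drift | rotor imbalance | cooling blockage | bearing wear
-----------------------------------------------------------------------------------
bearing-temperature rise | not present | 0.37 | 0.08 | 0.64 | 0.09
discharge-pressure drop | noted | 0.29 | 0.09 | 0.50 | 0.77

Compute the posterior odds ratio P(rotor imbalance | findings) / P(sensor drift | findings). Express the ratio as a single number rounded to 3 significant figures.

The normalizing constant cancels in an odds ratio, so compute prior × likelihood for the two hypotheses only (using 1 − P(present | H) for each absent finding):
  rotor imbalance: 0.087 × (1 − 0.08) × 0.09 = 0.0072036
  sensor drift: 0.343 × (1 − 0.37) × 0.29 = 0.062666
Odds(rotor imbalance : sensor drift) = 0.0072036 / 0.062666 ≈ 0.115.

0.115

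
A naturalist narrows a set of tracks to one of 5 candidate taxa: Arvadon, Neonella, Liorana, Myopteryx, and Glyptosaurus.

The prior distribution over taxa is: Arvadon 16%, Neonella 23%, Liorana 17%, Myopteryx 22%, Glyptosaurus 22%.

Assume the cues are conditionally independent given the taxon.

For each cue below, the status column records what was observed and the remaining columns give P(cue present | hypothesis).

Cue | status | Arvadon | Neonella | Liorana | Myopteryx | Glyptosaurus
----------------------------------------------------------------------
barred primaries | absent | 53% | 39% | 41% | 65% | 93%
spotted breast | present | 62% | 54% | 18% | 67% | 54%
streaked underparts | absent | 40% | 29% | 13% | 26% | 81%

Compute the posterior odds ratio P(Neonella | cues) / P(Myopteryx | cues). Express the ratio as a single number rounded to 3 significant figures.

1.41

Posterior odds equal prior odds times the likelihood ratio; only the two competing hypotheses matter (using 1 − P(present | H) for each absent cue).
  Neonella: 0.23 × (1 − 0.39) × 0.54 × (1 − 0.29) = 0.053791
  Myopteryx: 0.22 × (1 − 0.65) × 0.67 × (1 − 0.26) = 0.038177
Odds(Neonella : Myopteryx) = 0.053791 / 0.038177 ≈ 1.41.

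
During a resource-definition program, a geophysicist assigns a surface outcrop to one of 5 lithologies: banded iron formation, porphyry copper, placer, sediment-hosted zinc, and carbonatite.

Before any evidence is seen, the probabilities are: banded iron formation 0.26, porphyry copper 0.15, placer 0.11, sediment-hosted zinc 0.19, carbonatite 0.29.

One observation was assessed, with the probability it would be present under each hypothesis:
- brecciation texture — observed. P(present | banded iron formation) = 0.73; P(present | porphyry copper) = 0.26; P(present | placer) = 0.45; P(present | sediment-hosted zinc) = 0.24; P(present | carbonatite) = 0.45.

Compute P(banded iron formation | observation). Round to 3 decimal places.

0.418

For each hypothesis, the unnormalized posterior weight is prior × likelihood:
  banded iron formation: 0.26 × 0.73 = 0.1898
  porphyry copper: 0.15 × 0.26 = 0.039
  placer: 0.11 × 0.45 = 0.0495
  sediment-hosted zinc: 0.19 × 0.24 = 0.0456
  carbonatite: 0.29 × 0.45 = 0.1305
Marginal likelihood of the evidence = 0.4544.
P(banded iron formation | evidence) = 0.1898 / 0.4544 ≈ 0.418.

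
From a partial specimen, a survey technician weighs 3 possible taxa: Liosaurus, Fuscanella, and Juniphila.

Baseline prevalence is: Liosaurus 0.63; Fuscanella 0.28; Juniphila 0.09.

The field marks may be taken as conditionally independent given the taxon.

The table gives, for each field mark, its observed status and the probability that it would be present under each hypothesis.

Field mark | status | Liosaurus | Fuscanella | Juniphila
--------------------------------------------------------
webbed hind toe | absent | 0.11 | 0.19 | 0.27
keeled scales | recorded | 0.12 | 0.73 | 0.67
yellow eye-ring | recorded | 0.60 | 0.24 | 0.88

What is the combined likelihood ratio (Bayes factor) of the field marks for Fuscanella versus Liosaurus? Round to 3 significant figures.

2.21

Joint likelihood of the field mark pattern under each hypothesis (using 1 − P(present | H) for each absent field mark):
  Fuscanella: (1 − 0.19) × 0.73 × 0.24 = 0.14191
  Liosaurus: (1 − 0.11) × 0.12 × 0.60 = 0.06408
Bayes factor = 0.14191 / 0.06408 ≈ 2.21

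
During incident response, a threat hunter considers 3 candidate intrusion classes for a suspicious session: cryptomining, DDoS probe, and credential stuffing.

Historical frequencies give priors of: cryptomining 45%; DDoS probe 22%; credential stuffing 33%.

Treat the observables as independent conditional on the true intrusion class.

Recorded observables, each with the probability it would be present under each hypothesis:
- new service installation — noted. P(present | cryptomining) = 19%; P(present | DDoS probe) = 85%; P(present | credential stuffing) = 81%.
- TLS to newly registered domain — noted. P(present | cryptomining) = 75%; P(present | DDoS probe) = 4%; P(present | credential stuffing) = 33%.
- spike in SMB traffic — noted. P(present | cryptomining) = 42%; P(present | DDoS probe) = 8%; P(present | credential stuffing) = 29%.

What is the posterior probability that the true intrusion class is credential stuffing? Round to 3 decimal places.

By Bayes' rule with conditional independence, the unnormalized weight for each hypothesis is prior × ∏ likelihoods:
  cryptomining: 0.45 × 0.19 × 0.75 × 0.42 = 0.026932
  DDoS probe: 0.22 × 0.85 × 0.04 × 0.08 = 0.0005984
  credential stuffing: 0.33 × 0.81 × 0.33 × 0.29 = 0.025581
The unnormalized weights sum to 0.053112.
P(credential stuffing | evidence) = 0.025581 / 0.053112 ≈ 0.482.

0.482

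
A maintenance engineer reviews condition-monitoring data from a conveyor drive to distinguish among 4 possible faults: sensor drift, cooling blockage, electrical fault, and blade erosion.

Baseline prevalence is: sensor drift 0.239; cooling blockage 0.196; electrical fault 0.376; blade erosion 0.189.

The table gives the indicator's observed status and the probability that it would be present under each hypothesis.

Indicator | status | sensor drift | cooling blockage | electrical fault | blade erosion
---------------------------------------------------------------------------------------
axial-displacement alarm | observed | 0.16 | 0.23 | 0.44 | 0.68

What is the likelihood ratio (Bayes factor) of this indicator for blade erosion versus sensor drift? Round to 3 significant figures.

Likelihood of this indicator under each hypothesis:
  blade erosion: 0.68
  sensor drift: 0.16
Bayes factor = 0.68 / 0.16 ≈ 4.25

4.25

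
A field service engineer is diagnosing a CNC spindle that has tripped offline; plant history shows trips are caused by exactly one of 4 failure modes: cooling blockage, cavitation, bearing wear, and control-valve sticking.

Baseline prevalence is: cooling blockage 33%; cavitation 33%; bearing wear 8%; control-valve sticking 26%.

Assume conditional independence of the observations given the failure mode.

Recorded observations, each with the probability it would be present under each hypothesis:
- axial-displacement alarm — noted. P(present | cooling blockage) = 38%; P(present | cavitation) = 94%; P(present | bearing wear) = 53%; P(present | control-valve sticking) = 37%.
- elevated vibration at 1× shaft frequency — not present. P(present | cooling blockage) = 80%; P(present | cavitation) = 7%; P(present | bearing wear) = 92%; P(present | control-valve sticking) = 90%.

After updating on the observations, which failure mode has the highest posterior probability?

cavitation

Multiply each prior by the joint likelihood of the evidence pattern (using 1 − P(present | H) for each absent observation):
  cooling blockage: 0.33 × 0.38 × (1 − 0.80) = 0.02508
  cavitation: 0.33 × 0.94 × (1 − 0.07) = 0.28849
  bearing wear: 0.08 × 0.53 × (1 − 0.92) = 0.003392
  control-valve sticking: 0.26 × 0.37 × (1 − 0.90) = 0.00962
Marginal likelihood of the evidence = 0.32658.
P(cooling blockage | evidence) ≈ 0.02508 / 0.32658 ≈ 0.077
P(cavitation | evidence) ≈ 0.28849 / 0.32658 ≈ 0.883
P(bearing wear | evidence) ≈ 0.003392 / 0.32658 ≈ 0.010
P(control-valve sticking | evidence) ≈ 0.00962 / 0.32658 ≈ 0.029
The largest is 0.883, so cavitation is most probable.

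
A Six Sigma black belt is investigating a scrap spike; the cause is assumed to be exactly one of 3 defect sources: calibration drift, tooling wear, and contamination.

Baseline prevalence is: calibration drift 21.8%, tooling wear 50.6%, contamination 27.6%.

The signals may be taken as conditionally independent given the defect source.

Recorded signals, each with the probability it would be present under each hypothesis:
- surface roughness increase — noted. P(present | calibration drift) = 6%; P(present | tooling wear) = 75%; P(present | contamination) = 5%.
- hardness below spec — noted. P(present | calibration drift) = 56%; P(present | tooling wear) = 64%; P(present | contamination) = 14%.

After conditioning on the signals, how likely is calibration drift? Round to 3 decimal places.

For each hypothesis, the unnormalized posterior weight is prior × product of the signal likelihoods:
  calibration drift: 0.218 × 0.06 × 0.56 = 0.0073248
  tooling wear: 0.506 × 0.75 × 0.64 = 0.24288
  contamination: 0.276 × 0.05 × 0.14 = 0.001932
The unnormalized weights sum to 0.25214.
P(calibration drift | evidence) = 0.0073248 / 0.25214 ≈ 0.029.

0.029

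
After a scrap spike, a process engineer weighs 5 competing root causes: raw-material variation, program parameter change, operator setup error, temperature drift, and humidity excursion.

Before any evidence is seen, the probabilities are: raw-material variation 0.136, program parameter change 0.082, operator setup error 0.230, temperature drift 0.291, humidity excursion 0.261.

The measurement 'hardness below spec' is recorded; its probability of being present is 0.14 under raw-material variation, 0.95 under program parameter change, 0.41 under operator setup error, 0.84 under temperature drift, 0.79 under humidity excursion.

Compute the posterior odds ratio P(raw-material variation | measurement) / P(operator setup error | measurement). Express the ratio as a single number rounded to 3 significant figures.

0.202

Posterior odds equal prior odds times the likelihood ratio; only the two competing hypotheses matter.
  raw-material variation: 0.136 × 0.14 = 0.01904
  operator setup error: 0.230 × 0.41 = 0.0943
Odds(raw-material variation : operator setup error) = 0.01904 / 0.0943 ≈ 0.202.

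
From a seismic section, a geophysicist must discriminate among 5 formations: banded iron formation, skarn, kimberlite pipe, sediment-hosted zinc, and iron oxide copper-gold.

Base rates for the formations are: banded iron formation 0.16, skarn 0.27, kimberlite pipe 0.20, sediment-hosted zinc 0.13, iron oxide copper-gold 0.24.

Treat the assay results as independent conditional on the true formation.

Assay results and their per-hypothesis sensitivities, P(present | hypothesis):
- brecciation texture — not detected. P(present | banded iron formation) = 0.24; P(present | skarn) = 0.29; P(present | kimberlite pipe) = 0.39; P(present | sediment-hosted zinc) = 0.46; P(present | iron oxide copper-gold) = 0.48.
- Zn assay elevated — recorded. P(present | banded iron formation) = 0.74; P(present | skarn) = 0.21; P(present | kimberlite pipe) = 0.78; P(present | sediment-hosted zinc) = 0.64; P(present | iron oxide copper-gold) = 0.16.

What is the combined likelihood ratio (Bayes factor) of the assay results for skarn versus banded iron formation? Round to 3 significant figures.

Joint likelihood of the assay result pattern under each hypothesis (using 1 − P(present | H) for each absent assay result):
  skarn: (1 − 0.29) × 0.21 = 0.1491
  banded iron formation: (1 − 0.24) × 0.74 = 0.5624
Bayes factor = 0.1491 / 0.5624 ≈ 0.265

0.265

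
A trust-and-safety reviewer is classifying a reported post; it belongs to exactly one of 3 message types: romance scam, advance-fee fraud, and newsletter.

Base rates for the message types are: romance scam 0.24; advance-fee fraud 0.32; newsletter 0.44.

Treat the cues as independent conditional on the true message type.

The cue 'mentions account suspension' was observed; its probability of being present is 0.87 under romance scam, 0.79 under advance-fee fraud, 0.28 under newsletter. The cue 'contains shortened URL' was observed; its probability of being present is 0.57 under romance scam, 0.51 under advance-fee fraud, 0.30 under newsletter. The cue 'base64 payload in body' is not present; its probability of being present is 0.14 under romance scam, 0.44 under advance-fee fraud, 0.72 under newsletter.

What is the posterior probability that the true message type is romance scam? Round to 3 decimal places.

0.554

By Bayes' rule with conditional independence, the unnormalized weight for each hypothesis is prior × ∏ likelihoods (using 1 − P(present | H) for each absent cue):
  romance scam: 0.24 × 0.87 × 0.57 × (1 − 0.14) = 0.10235
  advance-fee fraud: 0.32 × 0.79 × 0.51 × (1 − 0.44) = 0.0722
  newsletter: 0.44 × 0.28 × 0.30 × (1 − 0.72) = 0.010349
Marginal likelihood of the evidence = 0.1849.
P(romance scam | evidence) = 0.10235 / 0.1849 ≈ 0.554.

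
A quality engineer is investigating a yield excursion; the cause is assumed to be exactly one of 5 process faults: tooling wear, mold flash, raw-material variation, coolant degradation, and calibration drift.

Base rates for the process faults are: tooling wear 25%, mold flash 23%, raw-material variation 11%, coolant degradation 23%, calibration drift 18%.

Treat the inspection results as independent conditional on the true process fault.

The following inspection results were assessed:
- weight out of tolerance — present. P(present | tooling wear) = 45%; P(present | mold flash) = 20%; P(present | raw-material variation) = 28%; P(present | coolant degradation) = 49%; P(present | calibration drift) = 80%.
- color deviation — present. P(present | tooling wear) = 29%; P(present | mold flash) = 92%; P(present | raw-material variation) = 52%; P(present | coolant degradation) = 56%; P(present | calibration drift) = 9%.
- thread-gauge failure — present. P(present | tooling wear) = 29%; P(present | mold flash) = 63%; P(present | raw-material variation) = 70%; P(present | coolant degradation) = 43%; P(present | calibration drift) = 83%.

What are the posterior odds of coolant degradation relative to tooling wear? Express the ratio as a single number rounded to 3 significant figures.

2.87

The normalizing constant cancels in an odds ratio, so compute prior × likelihood for the two hypotheses only:
  coolant degradation: 0.23 × 0.49 × 0.56 × 0.43 = 0.027138
  tooling wear: 0.25 × 0.45 × 0.29 × 0.29 = 0.0094612
Posterior odds = 0.027138 / 0.0094612 ≈ 2.87.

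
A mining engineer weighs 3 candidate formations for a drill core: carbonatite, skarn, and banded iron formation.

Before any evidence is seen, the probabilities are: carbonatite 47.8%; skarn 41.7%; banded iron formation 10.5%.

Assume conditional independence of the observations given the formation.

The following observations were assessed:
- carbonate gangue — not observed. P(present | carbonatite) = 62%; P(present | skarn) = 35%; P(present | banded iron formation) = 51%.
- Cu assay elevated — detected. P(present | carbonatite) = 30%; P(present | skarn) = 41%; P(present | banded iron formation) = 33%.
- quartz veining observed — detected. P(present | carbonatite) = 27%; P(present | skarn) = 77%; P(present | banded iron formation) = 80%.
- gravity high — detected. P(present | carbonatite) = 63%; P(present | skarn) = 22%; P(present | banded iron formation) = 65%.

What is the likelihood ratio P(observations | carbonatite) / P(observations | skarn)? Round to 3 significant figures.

0.430

Joint likelihood of the evidence pattern under each hypothesis (using 1 − P(present | H) for each absent observation):
  carbonatite: (1 − 0.62) × 0.30 × 0.27 × 0.63 = 0.019391
  skarn: (1 − 0.35) × 0.41 × 0.77 × 0.22 = 0.045145
Bayes factor = 0.019391 / 0.045145 ≈ 0.430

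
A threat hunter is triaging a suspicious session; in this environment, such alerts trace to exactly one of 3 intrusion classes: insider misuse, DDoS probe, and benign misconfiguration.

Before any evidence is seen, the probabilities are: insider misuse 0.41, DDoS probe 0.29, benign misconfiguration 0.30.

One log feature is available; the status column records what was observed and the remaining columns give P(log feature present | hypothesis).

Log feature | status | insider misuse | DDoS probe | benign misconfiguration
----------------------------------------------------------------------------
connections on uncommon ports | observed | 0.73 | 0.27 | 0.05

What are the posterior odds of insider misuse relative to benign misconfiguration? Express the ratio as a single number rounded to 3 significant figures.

Posterior odds equal prior odds times the likelihood ratio; only the two competing hypotheses matter.
  insider misuse: 0.41 × 0.73 = 0.2993
  benign misconfiguration: 0.30 × 0.05 = 0.015
Odds(insider misuse : benign misconfiguration) = 0.2993 / 0.015 ≈ 20.0.

20.0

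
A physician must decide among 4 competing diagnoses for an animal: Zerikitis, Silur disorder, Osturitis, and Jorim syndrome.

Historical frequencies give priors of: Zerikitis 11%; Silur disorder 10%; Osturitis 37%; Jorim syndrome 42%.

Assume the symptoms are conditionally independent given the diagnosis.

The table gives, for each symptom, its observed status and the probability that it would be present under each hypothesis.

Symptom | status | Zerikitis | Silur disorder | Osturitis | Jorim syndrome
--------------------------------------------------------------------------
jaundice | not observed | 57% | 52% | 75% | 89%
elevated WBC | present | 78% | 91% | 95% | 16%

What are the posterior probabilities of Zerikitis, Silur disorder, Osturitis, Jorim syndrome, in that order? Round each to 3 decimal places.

Multiply each prior by the joint likelihood of the symptom pattern (using 1 − P(present | H) for each absent symptom):
  Zerikitis: 0.11 × (1 − 0.57) × 0.78 = 0.036894
  Silur disorder: 0.10 × (1 − 0.52) × 0.91 = 0.04368
  Osturitis: 0.37 × (1 − 0.75) × 0.95 = 0.087875
  Jorim syndrome: 0.42 × (1 − 0.89) × 0.16 = 0.007392
The unnormalized weights sum to 0.17584.
P(Zerikitis | evidence) = 0.036894 / 0.17584 ≈ 0.210
P(Silur disorder | evidence) = 0.04368 / 0.17584 ≈ 0.248
P(Osturitis | evidence) = 0.087875 / 0.17584 ≈ 0.500
P(Jorim syndrome | evidence) = 0.007392 / 0.17584 ≈ 0.042

0.210, 0.248, 0.500, 0.042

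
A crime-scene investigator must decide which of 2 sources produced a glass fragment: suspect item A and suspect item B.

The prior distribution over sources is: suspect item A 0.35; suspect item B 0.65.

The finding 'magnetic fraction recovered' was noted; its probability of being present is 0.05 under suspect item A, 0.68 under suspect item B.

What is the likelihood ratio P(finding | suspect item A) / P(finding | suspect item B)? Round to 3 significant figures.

0.0735

Likelihood of this finding under each hypothesis:
  suspect item A: 0.05
  suspect item B: 0.68
Bayes factor = 0.05 / 0.68 ≈ 0.0735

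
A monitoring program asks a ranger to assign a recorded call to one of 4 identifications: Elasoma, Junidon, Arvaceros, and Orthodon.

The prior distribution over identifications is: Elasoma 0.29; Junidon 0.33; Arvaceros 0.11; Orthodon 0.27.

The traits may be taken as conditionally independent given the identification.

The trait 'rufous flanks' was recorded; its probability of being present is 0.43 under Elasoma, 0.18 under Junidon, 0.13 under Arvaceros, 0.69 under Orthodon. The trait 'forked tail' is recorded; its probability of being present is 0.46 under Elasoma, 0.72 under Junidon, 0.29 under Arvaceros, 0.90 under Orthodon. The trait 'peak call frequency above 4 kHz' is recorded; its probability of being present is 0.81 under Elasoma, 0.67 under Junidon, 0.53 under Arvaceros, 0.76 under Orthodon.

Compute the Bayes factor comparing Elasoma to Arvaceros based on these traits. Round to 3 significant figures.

Take the product of per-trait likelihoods under each hypothesis, then divide.
  Elasoma: 0.43 × 0.46 × 0.81 = 0.16022
  Arvaceros: 0.13 × 0.29 × 0.53 = 0.019981
Bayes factor = 0.16022 / 0.019981 ≈ 8.02

8.02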